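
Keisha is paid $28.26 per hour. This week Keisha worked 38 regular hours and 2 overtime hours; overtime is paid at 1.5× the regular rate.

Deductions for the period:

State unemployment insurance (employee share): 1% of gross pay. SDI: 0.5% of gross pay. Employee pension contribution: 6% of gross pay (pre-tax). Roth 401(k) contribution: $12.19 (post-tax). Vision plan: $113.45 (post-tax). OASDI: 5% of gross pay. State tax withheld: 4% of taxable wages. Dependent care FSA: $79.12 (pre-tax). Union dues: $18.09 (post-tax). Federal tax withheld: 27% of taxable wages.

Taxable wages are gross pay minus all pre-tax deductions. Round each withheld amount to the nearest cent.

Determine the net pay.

$477.87

Regular pay: 38 × $28.26 = $1,073.88
Overtime pay: 2 × $28.26 × 1.5 = $84.78
Gross pay = $1,073.88 + $84.78 = $1,158.66
Dependent care FSA: $79.12
Employee pension contribution: $1,158.66 × 0.06 = $69.52
Pre-tax total = $79.12 + $69.52 = $148.64
Taxable wages = $1,158.66 − $148.64 = $1,010.02
Federal tax withheld: $1,010.02 × 0.27 = $272.71
State tax withheld: $1,010.02 × 0.04 = $40.40
SDI: $1,158.66 × 0.005 = $5.79
State unemployment insurance (employee share): $1,158.66 × 0.01 = $11.59
OASDI: $1,158.66 × 0.05 = $57.93
Roth 401(k) contribution: $12.19
Vision plan: $113.45
Union dues: $18.09
Total deductions = $79.12 + $69.52 + $272.71 + $40.40 + $5.79 + $11.59 + $57.93 + $12.19 + $113.45 + $18.09 = $680.79
Net pay = $1,158.66 − $680.79 = $477.87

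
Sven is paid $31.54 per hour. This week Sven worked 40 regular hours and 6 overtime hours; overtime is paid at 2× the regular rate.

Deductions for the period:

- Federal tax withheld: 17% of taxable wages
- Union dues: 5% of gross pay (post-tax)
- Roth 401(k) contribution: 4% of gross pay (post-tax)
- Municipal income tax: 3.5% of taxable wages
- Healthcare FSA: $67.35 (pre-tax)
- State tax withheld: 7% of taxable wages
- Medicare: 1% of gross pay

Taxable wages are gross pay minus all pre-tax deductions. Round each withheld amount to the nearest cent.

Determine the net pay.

$976.23

Regular pay: 40 × $31.54 = $1,261.60
Overtime pay: 6 × $31.54 × 2 = $378.48
Gross pay = $1,261.60 + $378.48 = $1,640.08
Healthcare FSA: $67.35
Taxable wages = $1,640.08 − $67.35 = $1,572.73
Municipal income tax: $1,572.73 × 0.035 = $55.05
Federal tax withheld: $1,572.73 × 0.17 = $267.36
State tax withheld: $1,572.73 × 0.07 = $110.09
Medicare: $1,640.08 × 0.01 = $16.40
Union dues: $1,640.08 × 0.05 = $82.00
Roth 401(k) contribution: $1,640.08 × 0.04 = $65.60
Total deductions = $67.35 + $55.05 + $267.36 + $110.09 + $16.40 + $82.00 + $65.60 = $663.85
Net pay = $1,640.08 − $663.85 = $976.23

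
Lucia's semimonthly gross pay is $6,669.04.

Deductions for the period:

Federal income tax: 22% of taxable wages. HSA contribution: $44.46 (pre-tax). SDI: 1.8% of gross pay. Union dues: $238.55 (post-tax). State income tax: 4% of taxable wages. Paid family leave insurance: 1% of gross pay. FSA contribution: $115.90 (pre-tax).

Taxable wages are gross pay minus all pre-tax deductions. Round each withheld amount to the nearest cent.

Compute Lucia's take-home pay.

$4,391.14

HSA contribution: $44.46
FSA contribution: $115.90
Pre-tax total = $44.46 + $115.90 = $160.36
Taxable wages = $6,669.04 − $160.36 = $6,508.68
Federal income tax: $6,508.68 × 0.22 = $1,431.91
State income tax: $6,508.68 × 0.04 = $260.35
Paid family leave insurance: $6,669.04 × 0.01 = $66.69
SDI: $6,669.04 × 0.018 = $120.04
Union dues: $238.55
Total deductions = $44.46 + $115.90 + $1,431.91 + $260.35 + $66.69 + $120.04 + $238.55 = $2,277.90
Net pay = $6,669.04 − $2,277.90 = $4,391.14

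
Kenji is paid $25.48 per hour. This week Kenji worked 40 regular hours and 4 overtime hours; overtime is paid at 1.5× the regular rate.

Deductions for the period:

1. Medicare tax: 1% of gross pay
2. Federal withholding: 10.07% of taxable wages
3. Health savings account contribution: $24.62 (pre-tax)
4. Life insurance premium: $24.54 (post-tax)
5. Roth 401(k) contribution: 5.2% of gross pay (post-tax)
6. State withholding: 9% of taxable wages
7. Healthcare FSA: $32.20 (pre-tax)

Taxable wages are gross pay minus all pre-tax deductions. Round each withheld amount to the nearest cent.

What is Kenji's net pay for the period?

Regular pay: 40 × $25.48 = $1,019.20
Overtime pay: 4 × $25.48 × 1.5 = $152.88
Gross pay = $1,019.20 + $152.88 = $1,172.08
Healthcare FSA: $32.20
Health savings account contribution: $24.62
Pre-tax total = $32.20 + $24.62 = $56.82
Taxable wages = $1,172.08 − $56.82 = $1,115.26
State withholding: $1,115.26 × 0.09 = $100.37
Federal withholding: $1,115.26 × 0.1007 = $112.31
Medicare tax: $1,172.08 × 0.01 = $11.72
Life insurance premium: $24.54
Roth 401(k) contribution: $1,172.08 × 0.052 = $60.95
Total deductions = $32.20 + $24.62 + $100.37 + $112.31 + $11.72 + $24.54 + $60.95 = $366.71
Net pay = $1,172.08 − $366.71 = $805.37

$805.37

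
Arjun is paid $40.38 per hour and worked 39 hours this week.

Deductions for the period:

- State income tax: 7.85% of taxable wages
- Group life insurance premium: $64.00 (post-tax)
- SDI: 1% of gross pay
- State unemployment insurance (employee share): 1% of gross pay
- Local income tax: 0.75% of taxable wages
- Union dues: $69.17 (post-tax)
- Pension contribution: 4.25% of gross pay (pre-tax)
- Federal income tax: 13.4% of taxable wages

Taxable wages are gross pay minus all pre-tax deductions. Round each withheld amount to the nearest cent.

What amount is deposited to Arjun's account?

$1,011.48

Gross pay: 39 × $40.38 = $1,574.82
Pension contribution: $1,574.82 × 0.0425 = $66.93
Taxable wages = $1,574.82 − $66.93 = $1,507.89
State income tax: $1,507.89 × 0.0785 = $118.37
Local income tax: $1,507.89 × 0.0075 = $11.31
Federal income tax: $1,507.89 × 0.134 = $202.06
SDI: $1,574.82 × 0.01 = $15.75
State unemployment insurance (employee share): $1,574.82 × 0.01 = $15.75
Group life insurance premium: $64.00
Union dues: $69.17
Total deductions = $66.93 + $118.37 + $11.31 + $202.06 + $15.75 + $15.75 + $64.00 + $69.17 = $563.34
Net pay = $1,574.82 − $563.34 = $1,011.48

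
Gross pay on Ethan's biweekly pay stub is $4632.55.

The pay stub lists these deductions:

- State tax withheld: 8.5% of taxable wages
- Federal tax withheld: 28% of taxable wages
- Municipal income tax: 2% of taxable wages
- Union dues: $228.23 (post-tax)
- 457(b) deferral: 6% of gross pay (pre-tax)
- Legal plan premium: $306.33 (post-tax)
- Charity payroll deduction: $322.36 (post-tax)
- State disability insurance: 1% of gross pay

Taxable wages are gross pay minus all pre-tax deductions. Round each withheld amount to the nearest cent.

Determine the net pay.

$1774.83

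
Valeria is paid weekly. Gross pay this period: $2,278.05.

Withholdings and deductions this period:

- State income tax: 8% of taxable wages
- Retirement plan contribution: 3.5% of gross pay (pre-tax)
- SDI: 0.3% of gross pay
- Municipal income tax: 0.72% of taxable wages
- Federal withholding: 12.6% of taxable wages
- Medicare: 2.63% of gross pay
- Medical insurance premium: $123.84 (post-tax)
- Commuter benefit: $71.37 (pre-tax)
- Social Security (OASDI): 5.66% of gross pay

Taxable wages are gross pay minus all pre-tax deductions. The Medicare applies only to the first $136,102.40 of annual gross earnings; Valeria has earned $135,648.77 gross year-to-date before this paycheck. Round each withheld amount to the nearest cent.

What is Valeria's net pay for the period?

$1,401.94

Commuter benefit: $71.37
Retirement plan contribution: $2,278.05 × 0.035 = $79.73
Pre-tax total = $71.37 + $79.73 = $151.10
Taxable wages = $2,278.05 − $151.10 = $2,126.95
Municipal income tax: $2,126.95 × 0.0072 = $15.31
State income tax: $2,126.95 × 0.08 = $170.16
Federal withholding: $2,126.95 × 0.126 = $268.00
Social Security (OASDI): $2,278.05 × 0.0566 = $128.94
SDI: $2,278.05 × 0.003 = $6.83
Medicare: only $136,102.40 − $135,648.77 = $453.63 of this check is subject → $453.63 × 0.0263 = $11.93
Medical insurance premium: $123.84
Total deductions = $71.37 + $79.73 + $15.31 + $170.16 + $268.00 + $128.94 + $6.83 + $11.93 + $123.84 = $876.11
Net pay = $2,278.05 − $876.11 = $1,401.94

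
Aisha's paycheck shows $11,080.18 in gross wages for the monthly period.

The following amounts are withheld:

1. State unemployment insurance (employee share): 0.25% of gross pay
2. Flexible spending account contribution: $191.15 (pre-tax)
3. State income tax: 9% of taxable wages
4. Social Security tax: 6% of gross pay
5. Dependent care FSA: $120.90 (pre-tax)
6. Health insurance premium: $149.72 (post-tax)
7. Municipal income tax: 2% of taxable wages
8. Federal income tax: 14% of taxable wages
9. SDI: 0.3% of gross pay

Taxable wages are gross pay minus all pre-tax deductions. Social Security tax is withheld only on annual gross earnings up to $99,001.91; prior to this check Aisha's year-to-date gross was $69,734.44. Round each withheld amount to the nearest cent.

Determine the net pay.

Dependent care FSA: $120.90
Flexible spending account contribution: $191.15
Pre-tax total = $120.90 + $191.15 = $312.05
Taxable wages = $11,080.18 − $312.05 = $10,768.13
Municipal income tax: $10,768.13 × 0.02 = $215.36
Federal income tax: $10,768.13 × 0.14 = $1,507.54
State income tax: $10,768.13 × 0.09 = $969.13
State unemployment insurance (employee share): $11,080.18 × 0.0025 = $27.70
Social Security tax: cap not yet reached, full $11,080.18 is subject → $11,080.18 × 0.06 = $664.81
SDI: $11,080.18 × 0.003 = $33.24
Health insurance premium: $149.72
Total deductions = $120.90 + $191.15 + $215.36 + $1,507.54 + $969.13 + $27.70 + $664.81 + $33.24 + $149.72 = $3,879.55
Net pay = $11,080.18 − $3,879.55 = $7,200.63

$7,200.63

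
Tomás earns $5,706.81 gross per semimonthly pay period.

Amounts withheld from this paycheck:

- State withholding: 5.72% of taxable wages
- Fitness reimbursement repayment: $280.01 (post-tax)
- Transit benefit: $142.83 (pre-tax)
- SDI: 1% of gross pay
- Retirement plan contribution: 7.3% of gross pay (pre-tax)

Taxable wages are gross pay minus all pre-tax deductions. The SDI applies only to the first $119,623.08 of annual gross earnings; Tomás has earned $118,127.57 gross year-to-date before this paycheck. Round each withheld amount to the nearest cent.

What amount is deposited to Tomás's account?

$4,557.98

Retirement plan contribution: $5,706.81 × 0.073 = $416.60
Transit benefit: $142.83
Pre-tax total = $416.60 + $142.83 = $559.43
Taxable wages = $5,706.81 − $559.43 = $5,147.38
State withholding: $5,147.38 × 0.0572 = $294.43
SDI: only $119,623.08 − $118,127.57 = $1,495.51 of this check is subject → $1,495.51 × 0.01 = $14.96
Fitness reimbursement repayment: $280.01
Total deductions = $416.60 + $142.83 + $294.43 + $14.96 + $280.01 = $1,148.83
Net pay = $5,706.81 − $1,148.83 = $4,557.98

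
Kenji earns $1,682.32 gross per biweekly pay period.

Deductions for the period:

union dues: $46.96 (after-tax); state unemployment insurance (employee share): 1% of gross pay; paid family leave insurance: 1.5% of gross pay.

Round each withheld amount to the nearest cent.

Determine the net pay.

State unemployment insurance (employee share): $1,682.32 × 0.01 = $16.82
Paid family leave insurance: $1,682.32 × 0.015 = $25.23
Union dues: $46.96
Total deductions = $16.82 + $25.23 + $46.96 = $89.01
Net pay = $1,682.32 − $89.01 = $1,593.31

$1,593.31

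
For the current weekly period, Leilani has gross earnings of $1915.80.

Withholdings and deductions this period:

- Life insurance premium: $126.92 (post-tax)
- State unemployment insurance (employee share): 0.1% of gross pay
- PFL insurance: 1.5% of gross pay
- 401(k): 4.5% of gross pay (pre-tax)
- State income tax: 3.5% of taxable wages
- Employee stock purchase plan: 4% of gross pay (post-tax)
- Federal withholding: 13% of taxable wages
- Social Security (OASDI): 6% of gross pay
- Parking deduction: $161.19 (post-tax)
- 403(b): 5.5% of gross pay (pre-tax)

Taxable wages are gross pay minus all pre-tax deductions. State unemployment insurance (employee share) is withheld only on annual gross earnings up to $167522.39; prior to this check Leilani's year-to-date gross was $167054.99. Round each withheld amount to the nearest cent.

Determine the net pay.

$930.82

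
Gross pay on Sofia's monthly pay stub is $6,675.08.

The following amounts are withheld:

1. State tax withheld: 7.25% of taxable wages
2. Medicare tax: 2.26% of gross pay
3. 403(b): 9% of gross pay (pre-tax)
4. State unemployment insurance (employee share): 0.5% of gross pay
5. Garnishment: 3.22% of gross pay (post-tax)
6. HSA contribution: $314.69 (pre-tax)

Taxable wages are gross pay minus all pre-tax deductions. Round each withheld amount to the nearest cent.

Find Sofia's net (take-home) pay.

$4,942.88

403(b): $6,675.08 × 0.09 = $600.76
HSA contribution: $314.69
Pre-tax total = $600.76 + $314.69 = $915.45
Taxable wages = $6,675.08 − $915.45 = $5,759.63
State tax withheld: $5,759.63 × 0.0725 = $417.57
Medicare tax: $6,675.08 × 0.0226 = $150.86
State unemployment insurance (employee share): $6,675.08 × 0.005 = $33.38
Garnishment: $6,675.08 × 0.0322 = $214.94
Total deductions = $600.76 + $314.69 + $417.57 + $150.86 + $33.38 + $214.94 = $1,732.20
Net pay = $6,675.08 − $1,732.20 = $4,942.88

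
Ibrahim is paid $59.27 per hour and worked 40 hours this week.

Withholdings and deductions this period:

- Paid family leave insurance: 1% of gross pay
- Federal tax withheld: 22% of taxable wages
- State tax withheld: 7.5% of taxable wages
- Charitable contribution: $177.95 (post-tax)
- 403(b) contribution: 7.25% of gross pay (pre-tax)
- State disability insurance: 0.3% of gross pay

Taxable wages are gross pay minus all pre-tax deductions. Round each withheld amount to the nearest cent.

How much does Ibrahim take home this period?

$1,341.47

Gross pay: 40 × $59.27 = $2,370.80
403(b) contribution: $2,370.80 × 0.0725 = $171.88
Taxable wages = $2,370.80 − $171.88 = $2,198.92
Federal tax withheld: $2,198.92 × 0.22 = $483.76
State tax withheld: $2,198.92 × 0.075 = $164.92
State disability insurance: $2,370.80 × 0.003 = $7.11
Paid family leave insurance: $2,370.80 × 0.01 = $23.71
Charitable contribution: $177.95
Total deductions = $171.88 + $483.76 + $164.92 + $7.11 + $23.71 + $177.95 = $1,029.33
Net pay = $2,370.80 − $1,029.33 = $1,341.47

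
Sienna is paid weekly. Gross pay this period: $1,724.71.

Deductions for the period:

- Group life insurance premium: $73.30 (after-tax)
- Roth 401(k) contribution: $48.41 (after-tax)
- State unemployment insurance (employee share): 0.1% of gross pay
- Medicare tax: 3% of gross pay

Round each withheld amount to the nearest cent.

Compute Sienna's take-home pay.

$1,549.54

State unemployment insurance (employee share): $1,724.71 × 0.001 = $1.72
Medicare tax: $1,724.71 × 0.03 = $51.74
Roth 401(k) contribution: $48.41
Group life insurance premium: $73.30
Total deductions = $1.72 + $51.74 + $48.41 + $73.30 = $175.17
Net pay = $1,724.71 − $175.17 = $1,549.54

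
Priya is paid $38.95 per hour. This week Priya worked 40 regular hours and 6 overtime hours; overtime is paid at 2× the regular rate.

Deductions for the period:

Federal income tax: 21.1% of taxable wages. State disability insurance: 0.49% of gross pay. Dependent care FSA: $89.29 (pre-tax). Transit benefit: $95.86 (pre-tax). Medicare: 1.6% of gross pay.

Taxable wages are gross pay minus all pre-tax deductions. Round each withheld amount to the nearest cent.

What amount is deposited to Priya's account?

Regular pay: 40 × $38.95 = $1,558.00
Overtime pay: 6 × $38.95 × 2 = $467.40
Gross pay = $1,558.00 + $467.40 = $2,025.40
Dependent care FSA: $89.29
Transit benefit: $95.86
Pre-tax total = $89.29 + $95.86 = $185.15
Taxable wages = $2,025.40 − $185.15 = $1,840.25
Federal income tax: $1,840.25 × 0.211 = $388.29
State disability insurance: $2,025.40 × 0.0049 = $9.92
Medicare: $2,025.40 × 0.016 = $32.41
Total deductions = $89.29 + $95.86 + $388.29 + $9.92 + $32.41 = $615.77
Net pay = $2,025.40 − $615.77 = $1,409.63

$1,409.63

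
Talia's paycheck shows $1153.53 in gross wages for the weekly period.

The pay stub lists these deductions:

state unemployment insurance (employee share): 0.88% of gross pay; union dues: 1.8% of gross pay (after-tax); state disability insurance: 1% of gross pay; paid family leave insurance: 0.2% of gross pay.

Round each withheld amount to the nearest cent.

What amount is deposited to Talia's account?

State disability insurance: $1153.53 × 0.01 = $11.54
State unemployment insurance (employee share): $1153.53 × 0.0088 = $10.15
Paid family leave insurance: $1153.53 × 0.002 = $2.31
Union dues: $1153.53 × 0.018 = $20.76
Total deductions = $11.54 + $10.15 + $2.31 + $20.76 = $44.76
Net pay = $1153.53 − $44.76 = $1108.77

$1108.77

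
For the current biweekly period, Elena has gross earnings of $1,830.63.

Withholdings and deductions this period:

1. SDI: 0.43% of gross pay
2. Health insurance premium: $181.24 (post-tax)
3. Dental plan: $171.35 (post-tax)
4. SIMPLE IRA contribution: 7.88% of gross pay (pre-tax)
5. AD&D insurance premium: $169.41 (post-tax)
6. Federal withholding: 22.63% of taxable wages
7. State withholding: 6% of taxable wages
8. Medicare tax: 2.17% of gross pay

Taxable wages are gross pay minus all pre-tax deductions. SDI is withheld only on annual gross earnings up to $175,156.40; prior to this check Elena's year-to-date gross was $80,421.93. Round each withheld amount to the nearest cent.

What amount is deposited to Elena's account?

$633.98

SIMPLE IRA contribution: $1,830.63 × 0.0788 = $144.25
Taxable wages = $1,830.63 − $144.25 = $1,686.38
State withholding: $1,686.38 × 0.06 = $101.18
Federal withholding: $1,686.38 × 0.2263 = $381.63
Medicare tax: $1,830.63 × 0.0217 = $39.72
SDI: cap not yet reached, full $1,830.63 is subject → $1,830.63 × 0.0043 = $7.87
Health insurance premium: $181.24
AD&D insurance premium: $169.41
Dental plan: $171.35
Total deductions = $144.25 + $101.18 + $381.63 + $39.72 + $7.87 + $181.24 + $169.41 + $171.35 = $1,196.65
Net pay = $1,830.63 − $1,196.65 = $633.98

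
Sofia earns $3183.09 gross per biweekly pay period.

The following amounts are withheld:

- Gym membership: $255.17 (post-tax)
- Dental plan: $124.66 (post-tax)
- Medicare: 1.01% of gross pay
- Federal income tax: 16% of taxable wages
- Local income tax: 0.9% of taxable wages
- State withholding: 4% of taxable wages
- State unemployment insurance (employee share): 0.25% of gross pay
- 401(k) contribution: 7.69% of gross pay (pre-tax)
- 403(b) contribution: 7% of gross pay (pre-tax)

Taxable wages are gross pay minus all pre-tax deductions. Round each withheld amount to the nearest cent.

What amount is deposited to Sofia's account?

$1728.01

403(b) contribution: $3183.09 × 0.07 = $222.82
401(k) contribution: $3183.09 × 0.0769 = $244.78
Pre-tax total = $222.82 + $244.78 = $467.60
Taxable wages = $3183.09 − $467.60 = $2715.49
Federal income tax: $2715.49 × 0.16 = $434.48
State withholding: $2715.49 × 0.04 = $108.62
Local income tax: $2715.49 × 0.009 = $24.44
State unemployment insurance (employee share): $3183.09 × 0.0025 = $7.96
Medicare: $3183.09 × 0.0101 = $32.15
Dental plan: $124.66
Gym membership: $255.17
Total deductions = $222.82 + $244.78 + $434.48 + $108.62 + $24.44 + $7.96 + $32.15 + $124.66 + $255.17 = $1455.08
Net pay = $3183.09 − $1455.08 = $1728.01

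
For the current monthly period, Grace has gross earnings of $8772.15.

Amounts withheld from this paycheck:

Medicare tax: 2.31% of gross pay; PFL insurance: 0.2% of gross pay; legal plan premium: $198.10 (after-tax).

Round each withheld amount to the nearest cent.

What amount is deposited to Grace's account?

$8353.87

Medicare tax: $8772.15 × 0.0231 = $202.64
PFL insurance: $8772.15 × 0.002 = $17.54
Legal plan premium: $198.10
Total deductions = $202.64 + $17.54 + $198.10 = $418.28
Net pay = $8772.15 − $418.28 = $8353.87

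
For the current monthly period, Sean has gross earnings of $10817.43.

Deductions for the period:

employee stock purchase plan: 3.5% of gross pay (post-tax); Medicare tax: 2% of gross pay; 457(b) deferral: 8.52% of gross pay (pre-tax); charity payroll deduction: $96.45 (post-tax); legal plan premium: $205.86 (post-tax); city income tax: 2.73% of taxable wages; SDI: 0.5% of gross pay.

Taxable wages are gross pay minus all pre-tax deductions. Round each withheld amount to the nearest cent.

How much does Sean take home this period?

$8674.27

457(b) deferral: $10817.43 × 0.0852 = $921.65
Taxable wages = $10817.43 − $921.65 = $9895.78
City income tax: $9895.78 × 0.0273 = $270.15
SDI: $10817.43 × 0.005 = $54.09
Medicare tax: $10817.43 × 0.02 = $216.35
Legal plan premium: $205.86
Charity payroll deduction: $96.45
Employee stock purchase plan: $10817.43 × 0.035 = $378.61
Total deductions = $921.65 + $270.15 + $54.09 + $216.35 + $205.86 + $96.45 + $378.61 = $2143.16
Net pay = $10817.43 − $2143.16 = $8674.27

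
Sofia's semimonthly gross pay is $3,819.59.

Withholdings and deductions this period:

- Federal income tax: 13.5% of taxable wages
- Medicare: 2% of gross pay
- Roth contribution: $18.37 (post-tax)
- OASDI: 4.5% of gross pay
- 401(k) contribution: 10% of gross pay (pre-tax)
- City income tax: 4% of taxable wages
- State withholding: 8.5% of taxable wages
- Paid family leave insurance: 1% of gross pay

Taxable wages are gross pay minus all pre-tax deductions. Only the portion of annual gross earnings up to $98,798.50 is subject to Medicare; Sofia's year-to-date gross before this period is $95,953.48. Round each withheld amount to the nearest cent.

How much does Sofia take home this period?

$2,258.49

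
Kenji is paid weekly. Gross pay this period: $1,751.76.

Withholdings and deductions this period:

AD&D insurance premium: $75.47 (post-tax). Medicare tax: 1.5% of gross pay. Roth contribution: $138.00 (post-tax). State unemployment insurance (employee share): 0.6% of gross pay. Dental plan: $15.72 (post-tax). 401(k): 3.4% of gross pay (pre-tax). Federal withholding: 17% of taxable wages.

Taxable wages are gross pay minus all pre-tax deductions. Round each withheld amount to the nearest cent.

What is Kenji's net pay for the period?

$1,138.55

401(k): $1,751.76 × 0.034 = $59.56
Taxable wages = $1,751.76 − $59.56 = $1,692.20
Federal withholding: $1,692.20 × 0.17 = $287.67
Medicare tax: $1,751.76 × 0.015 = $26.28
State unemployment insurance (employee share): $1,751.76 × 0.006 = $10.51
Roth contribution: $138.00
Dental plan: $15.72
AD&D insurance premium: $75.47
Total deductions = $59.56 + $287.67 + $26.28 + $10.51 + $138.00 + $15.72 + $75.47 = $613.21
Net pay = $1,751.76 − $613.21 = $1,138.55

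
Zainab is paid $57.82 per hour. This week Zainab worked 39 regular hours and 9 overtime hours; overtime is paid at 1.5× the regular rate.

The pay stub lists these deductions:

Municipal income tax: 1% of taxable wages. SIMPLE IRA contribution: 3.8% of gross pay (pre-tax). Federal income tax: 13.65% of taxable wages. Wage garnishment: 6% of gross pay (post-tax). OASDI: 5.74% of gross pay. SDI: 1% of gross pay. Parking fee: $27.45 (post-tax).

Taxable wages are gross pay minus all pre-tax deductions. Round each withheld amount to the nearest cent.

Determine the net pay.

Regular pay: 39 × $57.82 = $2254.98
Overtime pay: 9 × $57.82 × 1.5 = $780.57
Gross pay = $2254.98 + $780.57 = $3035.55
SIMPLE IRA contribution: $3035.55 × 0.038 = $115.35
Taxable wages = $3035.55 − $115.35 = $2920.20
Municipal income tax: $2920.20 × 0.01 = $29.20
Federal income tax: $2920.20 × 0.1365 = $398.61
SDI: $3035.55 × 0.01 = $30.36
OASDI: $3035.55 × 0.0574 = $174.24
Wage garnishment: $3035.55 × 0.06 = $182.13
Parking fee: $27.45
Total deductions = $115.35 + $29.20 + $398.61 + $30.36 + $174.24 + $182.13 + $27.45 = $957.34
Net pay = $3035.55 − $957.34 = $2078.21

$2078.21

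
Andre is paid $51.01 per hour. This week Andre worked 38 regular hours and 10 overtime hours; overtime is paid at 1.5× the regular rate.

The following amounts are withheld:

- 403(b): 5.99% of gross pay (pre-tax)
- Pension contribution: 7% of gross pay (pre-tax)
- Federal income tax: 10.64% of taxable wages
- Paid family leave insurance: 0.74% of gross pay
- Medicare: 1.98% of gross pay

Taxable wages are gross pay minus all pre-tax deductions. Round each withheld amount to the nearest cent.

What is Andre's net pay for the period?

$2028.51

Regular pay: 38 × $51.01 = $1938.38
Overtime pay: 10 × $51.01 × 1.5 = $765.15
Gross pay = $1938.38 + $765.15 = $2703.53
403(b): $2703.53 × 0.0599 = $161.94
Pension contribution: $2703.53 × 0.07 = $189.25
Pre-tax total = $161.94 + $189.25 = $351.19
Taxable wages = $2703.53 − $351.19 = $2352.34
Federal income tax: $2352.34 × 0.1064 = $250.29
Paid family leave insurance: $2703.53 × 0.0074 = $20.01
Medicare: $2703.53 × 0.0198 = $53.53
Total deductions = $161.94 + $189.25 + $250.29 + $20.01 + $53.53 = $675.02
Net pay = $2703.53 − $675.02 = $2028.51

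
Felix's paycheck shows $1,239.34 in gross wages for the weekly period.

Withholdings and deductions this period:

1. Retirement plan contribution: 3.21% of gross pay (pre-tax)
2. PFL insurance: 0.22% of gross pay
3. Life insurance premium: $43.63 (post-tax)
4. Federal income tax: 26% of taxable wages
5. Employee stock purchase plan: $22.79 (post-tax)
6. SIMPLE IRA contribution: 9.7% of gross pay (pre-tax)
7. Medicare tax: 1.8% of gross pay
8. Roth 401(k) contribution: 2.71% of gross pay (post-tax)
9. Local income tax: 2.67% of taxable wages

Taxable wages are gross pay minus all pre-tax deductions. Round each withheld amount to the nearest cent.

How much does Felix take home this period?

$644.84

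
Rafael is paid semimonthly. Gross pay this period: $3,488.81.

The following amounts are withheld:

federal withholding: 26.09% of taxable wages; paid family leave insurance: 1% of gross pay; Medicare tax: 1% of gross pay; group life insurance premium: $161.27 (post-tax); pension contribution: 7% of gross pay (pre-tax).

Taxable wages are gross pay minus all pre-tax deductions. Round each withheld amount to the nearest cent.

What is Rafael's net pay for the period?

$2,167.03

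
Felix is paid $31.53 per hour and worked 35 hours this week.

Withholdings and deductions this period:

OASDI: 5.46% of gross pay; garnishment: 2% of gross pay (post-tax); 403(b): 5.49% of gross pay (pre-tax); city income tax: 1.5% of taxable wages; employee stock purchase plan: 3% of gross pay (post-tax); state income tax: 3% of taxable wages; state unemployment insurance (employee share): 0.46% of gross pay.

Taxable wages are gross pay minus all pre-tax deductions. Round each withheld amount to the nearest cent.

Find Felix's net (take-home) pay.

$875.53

Gross pay: 35 × $31.53 = $1,103.55
403(b): $1,103.55 × 0.0549 = $60.58
Taxable wages = $1,103.55 − $60.58 = $1,042.97
State income tax: $1,042.97 × 0.03 = $31.29
City income tax: $1,042.97 × 0.015 = $15.64
OASDI: $1,103.55 × 0.0546 = $60.25
State unemployment insurance (employee share): $1,103.55 × 0.0046 = $5.08
Employee stock purchase plan: $1,103.55 × 0.03 = $33.11
Garnishment: $1,103.55 × 0.02 = $22.07
Total deductions = $60.58 + $31.29 + $15.64 + $60.25 + $5.08 + $33.11 + $22.07 = $228.02
Net pay = $1,103.55 − $228.02 = $875.53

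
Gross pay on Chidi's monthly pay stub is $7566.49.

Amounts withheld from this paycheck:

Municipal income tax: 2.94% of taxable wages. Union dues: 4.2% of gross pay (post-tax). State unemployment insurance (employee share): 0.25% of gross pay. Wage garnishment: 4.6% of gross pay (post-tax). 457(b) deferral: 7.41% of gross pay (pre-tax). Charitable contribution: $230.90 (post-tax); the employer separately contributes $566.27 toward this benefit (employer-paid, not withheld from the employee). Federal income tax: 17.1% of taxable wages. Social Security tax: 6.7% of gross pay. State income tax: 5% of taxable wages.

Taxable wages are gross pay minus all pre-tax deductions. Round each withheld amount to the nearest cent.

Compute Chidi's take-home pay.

457(b) deferral: $7566.49 × 0.0741 = $560.68
Taxable wages = $7566.49 − $560.68 = $7005.81
Federal income tax: $7005.81 × 0.171 = $1197.99
State income tax: $7005.81 × 0.05 = $350.29
Municipal income tax: $7005.81 × 0.0294 = $205.97
Social Security tax: $7566.49 × 0.067 = $506.95
State unemployment insurance (employee share): $7566.49 × 0.0025 = $18.92
Wage garnishment: $7566.49 × 0.046 = $348.06
Union dues: $7566.49 × 0.042 = $317.79
Charitable contribution: $230.90
(Employer's $566.27 toward charitable contribution is not withheld from the employee.)
Total deductions = $560.68 + $1197.99 + $350.29 + $205.97 + $506.95 + $18.92 + $348.06 + $317.79 + $230.90 = $3737.55
Net pay = $7566.49 − $3737.55 = $3828.94

$3828.94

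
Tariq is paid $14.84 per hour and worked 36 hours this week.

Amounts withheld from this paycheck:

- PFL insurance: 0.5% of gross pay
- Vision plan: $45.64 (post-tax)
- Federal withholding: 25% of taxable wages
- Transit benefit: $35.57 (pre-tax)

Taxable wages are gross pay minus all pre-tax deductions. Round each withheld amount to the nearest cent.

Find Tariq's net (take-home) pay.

$325.69

Gross pay: 36 × $14.84 = $534.24
Transit benefit: $35.57
Taxable wages = $534.24 − $35.57 = $498.67
Federal withholding: $498.67 × 0.25 = $124.67
PFL insurance: $534.24 × 0.005 = $2.67
Vision plan: $45.64
Total deductions = $35.57 + $124.67 + $2.67 + $45.64 = $208.55
Net pay = $534.24 − $208.55 = $325.69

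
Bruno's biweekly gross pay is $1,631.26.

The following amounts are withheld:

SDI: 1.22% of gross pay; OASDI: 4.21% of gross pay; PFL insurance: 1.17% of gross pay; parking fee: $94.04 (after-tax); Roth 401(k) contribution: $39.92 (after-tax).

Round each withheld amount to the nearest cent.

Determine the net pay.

$1,389.63

OASDI: $1,631.26 × 0.0421 = $68.68
PFL insurance: $1,631.26 × 0.0117 = $19.09
SDI: $1,631.26 × 0.0122 = $19.90
Parking fee: $94.04
Roth 401(k) contribution: $39.92
Total deductions = $68.68 + $19.09 + $19.90 + $94.04 + $39.92 = $241.63
Net pay = $1,631.26 − $241.63 = $1,389.63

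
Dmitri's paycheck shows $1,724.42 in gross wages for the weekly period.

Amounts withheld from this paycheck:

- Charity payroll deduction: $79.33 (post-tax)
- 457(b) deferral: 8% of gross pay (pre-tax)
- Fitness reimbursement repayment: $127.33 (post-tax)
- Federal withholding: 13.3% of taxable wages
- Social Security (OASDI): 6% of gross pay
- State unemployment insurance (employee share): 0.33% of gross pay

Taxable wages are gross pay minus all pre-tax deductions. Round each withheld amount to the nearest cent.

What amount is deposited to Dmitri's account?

$1,059.65

457(b) deferral: $1,724.42 × 0.08 = $137.95
Taxable wages = $1,724.42 − $137.95 = $1,586.47
Federal withholding: $1,586.47 × 0.133 = $211.00
Social Security (OASDI): $1,724.42 × 0.06 = $103.47
State unemployment insurance (employee share): $1,724.42 × 0.0033 = $5.69
Charity payroll deduction: $79.33
Fitness reimbursement repayment: $127.33
Total deductions = $137.95 + $211.00 + $103.47 + $5.69 + $79.33 + $127.33 = $664.77
Net pay = $1,724.42 − $664.77 = $1,059.65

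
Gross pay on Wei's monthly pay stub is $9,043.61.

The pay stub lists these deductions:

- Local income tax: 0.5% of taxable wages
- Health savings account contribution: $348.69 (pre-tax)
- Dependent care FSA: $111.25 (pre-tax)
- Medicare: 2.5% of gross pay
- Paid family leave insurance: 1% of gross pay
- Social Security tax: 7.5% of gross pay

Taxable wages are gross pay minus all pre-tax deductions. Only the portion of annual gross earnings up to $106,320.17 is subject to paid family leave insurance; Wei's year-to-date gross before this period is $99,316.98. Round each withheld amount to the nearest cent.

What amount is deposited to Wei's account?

Health savings account contribution: $348.69
Dependent care FSA: $111.25
Pre-tax total = $348.69 + $111.25 = $459.94
Taxable wages = $9,043.61 − $459.94 = $8,583.67
Local income tax: $8,583.67 × 0.005 = $42.92
Paid family leave insurance: only $106,320.17 − $99,316.98 = $7,003.19 of this check is subject → $7,003.19 × 0.01 = $70.03
Medicare: $9,043.61 × 0.025 = $226.09
Social Security tax: $9,043.61 × 0.075 = $678.27
Total deductions = $348.69 + $111.25 + $42.92 + $70.03 + $226.09 + $678.27 = $1,477.25
Net pay = $9,043.61 − $1,477.25 = $7,566.36

$7,566.36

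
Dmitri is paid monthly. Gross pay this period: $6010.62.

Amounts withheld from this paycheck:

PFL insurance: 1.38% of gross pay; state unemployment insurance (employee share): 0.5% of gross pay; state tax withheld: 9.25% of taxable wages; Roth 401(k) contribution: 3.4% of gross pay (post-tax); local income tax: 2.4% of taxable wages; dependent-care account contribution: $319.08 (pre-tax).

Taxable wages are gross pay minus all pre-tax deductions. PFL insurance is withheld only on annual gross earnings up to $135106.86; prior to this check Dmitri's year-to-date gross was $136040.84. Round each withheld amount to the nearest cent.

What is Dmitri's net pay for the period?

$4794.06

Dependent-care account contribution: $319.08
Taxable wages = $6010.62 − $319.08 = $5691.54
Local income tax: $5691.54 × 0.024 = $136.60
State tax withheld: $5691.54 × 0.0925 = $526.47
State unemployment insurance (employee share): $6010.62 × 0.005 = $30.05
PFL insurance: annual cap $135106.86 already reached (YTD $136040.84), so $0.00
Roth 401(k) contribution: $6010.62 × 0.034 = $204.36
Total deductions = $319.08 + $136.60 + $526.47 + $30.05 + $0.00 + $204.36 = $1216.56
Net pay = $6010.62 − $1216.56 = $4794.06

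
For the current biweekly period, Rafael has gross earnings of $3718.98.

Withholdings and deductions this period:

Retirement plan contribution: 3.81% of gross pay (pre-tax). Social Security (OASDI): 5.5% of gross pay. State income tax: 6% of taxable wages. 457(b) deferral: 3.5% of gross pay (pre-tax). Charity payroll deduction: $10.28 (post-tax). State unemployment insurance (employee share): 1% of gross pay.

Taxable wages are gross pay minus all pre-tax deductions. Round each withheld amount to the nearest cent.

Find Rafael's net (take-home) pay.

457(b) deferral: $3718.98 × 0.035 = $130.16
Retirement plan contribution: $3718.98 × 0.0381 = $141.69
Pre-tax total = $130.16 + $141.69 = $271.85
Taxable wages = $3718.98 − $271.85 = $3447.13
State income tax: $3447.13 × 0.06 = $206.83
State unemployment insurance (employee share): $3718.98 × 0.01 = $37.19
Social Security (OASDI): $3718.98 × 0.055 = $204.54
Charity payroll deduction: $10.28
Total deductions = $130.16 + $141.69 + $206.83 + $37.19 + $204.54 + $10.28 = $730.69
Net pay = $3718.98 − $730.69 = $2988.29

$2988.29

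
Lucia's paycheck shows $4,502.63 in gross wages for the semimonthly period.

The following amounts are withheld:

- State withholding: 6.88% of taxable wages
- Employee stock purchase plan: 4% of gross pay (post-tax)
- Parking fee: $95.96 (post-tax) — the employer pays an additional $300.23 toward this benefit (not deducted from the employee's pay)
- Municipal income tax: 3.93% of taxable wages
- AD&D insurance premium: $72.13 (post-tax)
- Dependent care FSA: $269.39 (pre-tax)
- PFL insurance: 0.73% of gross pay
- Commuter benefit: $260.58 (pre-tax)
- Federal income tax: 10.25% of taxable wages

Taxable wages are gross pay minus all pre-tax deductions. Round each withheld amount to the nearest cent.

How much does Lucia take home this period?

Dependent care FSA: $269.39
Commuter benefit: $260.58
Pre-tax total = $269.39 + $260.58 = $529.97
Taxable wages = $4,502.63 − $529.97 = $3,972.66
State withholding: $3,972.66 × 0.0688 = $273.32
Federal income tax: $3,972.66 × 0.1025 = $407.20
Municipal income tax: $3,972.66 × 0.0393 = $156.13
PFL insurance: $4,502.63 × 0.0073 = $32.87
Parking fee: $95.96
Employee stock purchase plan: $4,502.63 × 0.04 = $180.11
AD&D insurance premium: $72.13
(Employer's $300.23 toward parking fee is not withheld from the employee.)
Total deductions = $269.39 + $260.58 + $273.32 + $407.20 + $156.13 + $32.87 + $95.96 + $180.11 + $72.13 = $1,747.69
Net pay = $4,502.63 − $1,747.69 = $2,754.94

$2,754.94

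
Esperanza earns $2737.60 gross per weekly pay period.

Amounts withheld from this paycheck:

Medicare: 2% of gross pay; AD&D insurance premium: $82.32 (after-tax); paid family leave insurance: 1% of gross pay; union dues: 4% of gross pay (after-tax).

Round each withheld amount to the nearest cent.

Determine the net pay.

$2463.65

Medicare: $2737.60 × 0.02 = $54.75
Paid family leave insurance: $2737.60 × 0.01 = $27.38
AD&D insurance premium: $82.32
Union dues: $2737.60 × 0.04 = $109.50
Total deductions = $54.75 + $27.38 + $82.32 + $109.50 = $273.95
Net pay = $2737.60 − $273.95 = $2463.65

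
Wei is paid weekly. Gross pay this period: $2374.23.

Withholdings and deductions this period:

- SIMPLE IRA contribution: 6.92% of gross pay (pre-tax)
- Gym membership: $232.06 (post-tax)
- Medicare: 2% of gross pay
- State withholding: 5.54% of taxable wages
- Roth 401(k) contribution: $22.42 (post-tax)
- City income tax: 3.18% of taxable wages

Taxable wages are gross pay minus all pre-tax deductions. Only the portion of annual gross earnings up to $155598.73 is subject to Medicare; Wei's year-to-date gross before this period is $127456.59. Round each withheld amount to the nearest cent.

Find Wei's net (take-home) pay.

$1715.26

SIMPLE IRA contribution: $2374.23 × 0.0692 = $164.30
Taxable wages = $2374.23 − $164.30 = $2209.93
City income tax: $2209.93 × 0.0318 = $70.28
State withholding: $2209.93 × 0.0554 = $122.43
Medicare: cap not yet reached, full $2374.23 is subject → $2374.23 × 0.02 = $47.48
Roth 401(k) contribution: $22.42
Gym membership: $232.06
Total deductions = $164.30 + $70.28 + $122.43 + $47.48 + $22.42 + $232.06 = $658.97
Net pay = $2374.23 − $658.97 = $1715.26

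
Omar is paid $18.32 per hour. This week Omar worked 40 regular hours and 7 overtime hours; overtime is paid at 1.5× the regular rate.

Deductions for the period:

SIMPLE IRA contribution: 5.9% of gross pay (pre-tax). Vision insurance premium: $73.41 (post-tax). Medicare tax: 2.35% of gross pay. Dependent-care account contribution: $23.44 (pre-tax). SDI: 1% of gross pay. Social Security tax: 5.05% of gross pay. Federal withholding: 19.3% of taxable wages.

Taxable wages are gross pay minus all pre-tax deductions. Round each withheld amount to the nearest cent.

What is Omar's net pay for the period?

Regular pay: 40 × $18.32 = $732.80
Overtime pay: 7 × $18.32 × 1.5 = $192.36
Gross pay = $732.80 + $192.36 = $925.16
SIMPLE IRA contribution: $925.16 × 0.059 = $54.58
Dependent-care account contribution: $23.44
Pre-tax total = $54.58 + $23.44 = $78.02
Taxable wages = $925.16 − $78.02 = $847.14
Federal withholding: $847.14 × 0.193 = $163.50
Social Security tax: $925.16 × 0.0505 = $46.72
SDI: $925.16 × 0.01 = $9.25
Medicare tax: $925.16 × 0.0235 = $21.74
Vision insurance premium: $73.41
Total deductions = $54.58 + $23.44 + $163.50 + $46.72 + $9.25 + $21.74 + $73.41 = $392.64
Net pay = $925.16 − $392.64 = $532.52

$532.52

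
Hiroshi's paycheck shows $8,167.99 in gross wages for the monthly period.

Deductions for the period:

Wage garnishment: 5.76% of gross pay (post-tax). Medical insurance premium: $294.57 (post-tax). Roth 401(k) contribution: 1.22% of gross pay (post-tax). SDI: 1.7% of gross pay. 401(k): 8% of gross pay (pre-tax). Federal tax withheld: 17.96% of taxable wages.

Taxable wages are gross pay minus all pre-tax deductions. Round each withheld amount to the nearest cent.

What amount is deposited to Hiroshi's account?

401(k): $8,167.99 × 0.08 = $653.44
Taxable wages = $8,167.99 − $653.44 = $7,514.55
Federal tax withheld: $7,514.55 × 0.1796 = $1,349.61
SDI: $8,167.99 × 0.017 = $138.86
Wage garnishment: $8,167.99 × 0.0576 = $470.48
Roth 401(k) contribution: $8,167.99 × 0.0122 = $99.65
Medical insurance premium: $294.57
Total deductions = $653.44 + $1,349.61 + $138.86 + $470.48 + $99.65 + $294.57 = $3,006.61
Net pay = $8,167.99 − $3,006.61 = $5,161.38

$5,161.38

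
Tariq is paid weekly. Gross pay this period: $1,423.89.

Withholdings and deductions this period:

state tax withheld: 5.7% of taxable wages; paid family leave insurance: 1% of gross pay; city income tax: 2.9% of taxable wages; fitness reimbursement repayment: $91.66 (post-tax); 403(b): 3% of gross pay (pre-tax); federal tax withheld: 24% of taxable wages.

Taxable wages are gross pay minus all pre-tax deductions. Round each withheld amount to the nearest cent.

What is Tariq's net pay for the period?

$825.01

403(b): $1,423.89 × 0.03 = $42.72
Taxable wages = $1,423.89 − $42.72 = $1,381.17
State tax withheld: $1,381.17 × 0.057 = $78.73
Federal tax withheld: $1,381.17 × 0.24 = $331.48
City income tax: $1,381.17 × 0.029 = $40.05
Paid family leave insurance: $1,423.89 × 0.01 = $14.24
Fitness reimbursement repayment: $91.66
Total deductions = $42.72 + $78.73 + $331.48 + $40.05 + $14.24 + $91.66 = $598.88
Net pay = $1,423.89 − $598.88 = $825.01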